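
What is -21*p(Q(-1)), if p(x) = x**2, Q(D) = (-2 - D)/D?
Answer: -21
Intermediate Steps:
Q(D) = (-2 - D)/D
-21*p(Q(-1)) = -21*(-2 - 1*(-1))**2 = -21*(-2 + 1)**2 = -21*(-1*(-1))**2 = -21*1**2 = -21*1 = -21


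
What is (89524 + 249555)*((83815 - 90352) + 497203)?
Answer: 166374536614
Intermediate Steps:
(89524 + 249555)*((83815 - 90352) + 497203) = 339079*(-6537 + 497203) = 339079*490666 = 166374536614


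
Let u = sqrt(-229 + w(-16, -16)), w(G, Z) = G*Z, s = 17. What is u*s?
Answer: 51*sqrt(3) ≈ 88.335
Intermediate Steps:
u = 3*sqrt(3) (u = sqrt(-229 - 16*(-16)) = sqrt(-229 + 256) = sqrt(27) = 3*sqrt(3) ≈ 5.1962)
u*s = (3*sqrt(3))*17 = 51*sqrt(3)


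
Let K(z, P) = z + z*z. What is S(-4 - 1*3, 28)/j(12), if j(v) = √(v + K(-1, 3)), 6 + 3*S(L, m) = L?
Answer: -13*√3/18 ≈ -1.2509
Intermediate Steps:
K(z, P) = z + z²
S(L, m) = -2 + L/3
j(v) = √v (j(v) = √(v - (1 - 1)) = √(v - 1*0) = √(v + 0) = √v)
S(-4 - 1*3, 28)/j(12) = (-2 + (-4 - 1*3)/3)/(√12) = (-2 + (-4 - 3)/3)/((2*√3)) = (-2 + (⅓)*(-7))*(√3/6) = (-2 - 7/3)*(√3/6) = -13*√3/18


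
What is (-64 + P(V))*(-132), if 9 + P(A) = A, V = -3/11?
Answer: 9672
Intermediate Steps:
V = -3/11 (V = -3*1/11 = -3/11 ≈ -0.27273)
P(A) = -9 + A
(-64 + P(V))*(-132) = (-64 + (-9 - 3/11))*(-132) = (-64 - 102/11)*(-132) = -806/11*(-132) = 9672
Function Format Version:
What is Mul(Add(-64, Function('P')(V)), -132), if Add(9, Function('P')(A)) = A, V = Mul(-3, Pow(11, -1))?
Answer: 9672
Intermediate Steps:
V = Rational(-3, 11) (V = Mul(-3, Rational(1, 11)) = Rational(-3, 11) ≈ -0.27273)
Function('P')(A) = Add(-9, A)
Mul(Add(-64, Function('P')(V)), -132) = Mul(Add(-64, Add(-9, Rational(-3, 11))), -132) = Mul(Add(-64, Rational(-102, 11)), -132) = Mul(Rational(-806, 11), -132) = 9672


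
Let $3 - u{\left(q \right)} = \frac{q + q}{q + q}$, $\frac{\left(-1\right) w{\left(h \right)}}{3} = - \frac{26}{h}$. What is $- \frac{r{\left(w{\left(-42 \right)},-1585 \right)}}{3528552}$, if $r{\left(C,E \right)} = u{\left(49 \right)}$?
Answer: $- \frac{1}{1764276} \approx -5.668 \cdot 10^{-7}$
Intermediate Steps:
$w{\left(h \right)} = \frac{78}{h}$ ($w{\left(h \right)} = - 3 \left(- \frac{26}{h}\right) = \frac{78}{h}$)
$u{\left(q \right)} = 2$ ($u{\left(q \right)} = 3 - \frac{q + q}{q + q} = 3 - \frac{2 q}{2 q} = 3 - 2 q \frac{1}{2 q} = 3 - 1 = 2$)
$r{\left(C,E \right)} = 2$
$- \frac{r{\left(w{\left(-42 \right)},-1585 \right)}}{3528552} = - \frac{2}{3528552} = \left(-1\right) \frac{1}{1764276} = - \frac{1}{1764276}$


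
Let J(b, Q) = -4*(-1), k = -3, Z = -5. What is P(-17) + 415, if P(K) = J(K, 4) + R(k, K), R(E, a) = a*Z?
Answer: 504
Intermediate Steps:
J(b, Q) = 4
R(E, a) = -5*a (R(E, a) = a*(-5) = -5*a)
P(K) = 4 - 5*K
P(-17) + 415 = (4 - 5*(-17)) + 415 = (4 + 85) + 415 = 89 + 415 = 504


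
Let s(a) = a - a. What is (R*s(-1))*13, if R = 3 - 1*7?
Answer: 0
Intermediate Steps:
s(a) = 0
R = -4 (R = 3 - 7 = -4)
(R*s(-1))*13 = -4*0*13 = 0*13 = 0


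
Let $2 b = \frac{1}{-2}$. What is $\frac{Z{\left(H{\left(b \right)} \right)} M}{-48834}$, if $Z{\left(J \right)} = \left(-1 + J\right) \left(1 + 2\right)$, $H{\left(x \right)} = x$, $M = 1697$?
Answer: $\frac{8485}{65112} \approx 0.13031$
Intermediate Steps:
$b = - \frac{1}{4}$ ($b = \frac{1}{2 \left(-2\right)} = \frac{1}{2} \left(- \frac{1}{2}\right) = - \frac{1}{4} \approx -0.25$)
$Z{\left(J \right)} = -3 + 3 J$ ($Z{\left(J \right)} = \left(-1 + J\right) 3 = -3 + 3 J$)
$\frac{Z{\left(H{\left(b \right)} \right)} M}{-48834} = \frac{\left(-3 + 3 \left(- \frac{1}{4}\right)\right) 1697}{-48834} = \left(-3 - \frac{3}{4}\right) 1697 \left(- \frac{1}{48834}\right) = \left(- \frac{15}{4}\right) 1697 \left(- \frac{1}{48834}\right) = \left(- \frac{25455}{4}\right) \left(- \frac{1}{48834}\right) = \frac{8485}{65112}$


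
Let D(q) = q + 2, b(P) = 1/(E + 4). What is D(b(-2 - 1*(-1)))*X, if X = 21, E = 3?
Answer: 45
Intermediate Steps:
b(P) = ⅐ (b(P) = 1/(3 + 4) = 1/7 = ⅐)
D(q) = 2 + q
D(b(-2 - 1*(-1)))*X = (2 + ⅐)*21 = (15/7)*21 = 45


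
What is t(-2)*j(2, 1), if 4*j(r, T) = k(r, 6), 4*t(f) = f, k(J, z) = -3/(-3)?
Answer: -⅛ ≈ -0.12500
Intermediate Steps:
k(J, z) = 1 (k(J, z) = -3*(-⅓) = 1)
t(f) = f/4
j(r, T) = ¼ (j(r, T) = (¼)*1 = ¼)
t(-2)*j(2, 1) = ((¼)*(-2))*(¼) = -½*¼ = -⅛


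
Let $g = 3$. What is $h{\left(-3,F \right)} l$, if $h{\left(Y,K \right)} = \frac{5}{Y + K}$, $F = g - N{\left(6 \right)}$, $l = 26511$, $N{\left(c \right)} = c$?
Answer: $- \frac{44185}{2} \approx -22093.0$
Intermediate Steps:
$F = -3$ ($F = 3 - 6 = -3$)
$h{\left(Y,K \right)} = \frac{5}{K + Y}$
$h{\left(-3,F \right)} l = \frac{5}{-3 - 3} \cdot 26511 = \frac{5}{-6} \cdot 26511 = 5 \left(- \frac{1}{6}\right) 26511 = \left(- \frac{5}{6}\right) 26511 = - \frac{44185}{2}$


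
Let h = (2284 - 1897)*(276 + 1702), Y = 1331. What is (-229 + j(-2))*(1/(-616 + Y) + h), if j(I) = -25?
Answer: -139019912714/715 ≈ -1.9443e+8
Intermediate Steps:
h = 765486 (h = 387*1978 = 765486)
(-229 + j(-2))*(1/(-616 + Y) + h) = (-229 - 25)*(1/(-616 + 1331) + 765486) = -254*(1/715 + 765486) = -254*547322491/715 = -139019912714/715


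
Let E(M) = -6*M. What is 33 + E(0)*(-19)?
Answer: 33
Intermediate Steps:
33 + E(0)*(-19) = 33 - 6*0*(-19) = 33 + 0*(-19) = 33 + 0 = 33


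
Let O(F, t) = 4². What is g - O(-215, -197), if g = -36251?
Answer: -36267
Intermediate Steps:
O(F, t) = 16
g - O(-215, -197) = -36251 - 1*16 = -36251 - 16 = -36267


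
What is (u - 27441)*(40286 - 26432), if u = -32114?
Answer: -825074970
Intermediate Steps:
(u - 27441)*(40286 - 26432) = (-32114 - 27441)*(40286 - 26432) = -59555*13854 = -825074970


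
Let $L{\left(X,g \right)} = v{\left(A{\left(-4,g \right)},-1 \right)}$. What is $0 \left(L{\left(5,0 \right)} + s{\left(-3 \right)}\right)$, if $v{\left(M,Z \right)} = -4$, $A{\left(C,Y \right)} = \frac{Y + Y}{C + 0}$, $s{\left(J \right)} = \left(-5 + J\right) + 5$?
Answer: $0$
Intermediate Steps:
$s{\left(J \right)} = J$
$A{\left(C,Y \right)} = \frac{2 Y}{C}$
$L{\left(X,g \right)} = -4$
$0 \left(L{\left(5,0 \right)} + s{\left(-3 \right)}\right) = 0 \left(-4 - 3\right) = 0 \left(-7\right) = 0$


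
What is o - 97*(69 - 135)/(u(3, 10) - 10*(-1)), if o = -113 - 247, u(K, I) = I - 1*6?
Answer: 681/7 ≈ 97.286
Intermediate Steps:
u(K, I) = -6 + I (u(K, I) = I - 6 = -6 + I)
o = -360
o - 97*(69 - 135)/(u(3, 10) - 10*(-1)) = -360 - 97*(69 - 135)/((-6 + 10) - 10*(-1)) = -360 - (-6402)/(4 + 10) = -360 - (-6402)/14 = -360 - 97*(-33/7) = -360 + 3201/7 = 681/7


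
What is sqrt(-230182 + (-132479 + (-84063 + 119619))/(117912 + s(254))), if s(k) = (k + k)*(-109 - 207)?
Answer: I*sqrt(104508699719606)/21308 ≈ 479.77*I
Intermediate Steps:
s(k) = -632*k (s(k) = (2*k)*(-316) = -632*k)
sqrt(-230182 + (-132479 + (-84063 + 119619))/(117912 + s(254))) = sqrt(-230182 + (-132479 + (-84063 + 119619))/(117912 - 632*254)) = sqrt(-230182 + (-132479 + 35556)/(117912 - 160528)) = sqrt(-230182 - 96923/(-42616)) = sqrt(-230182 - 96923*(-1/42616)) = sqrt(-230182 + 96923/42616) = sqrt(-9809339189/42616) = I*sqrt(104508699719606)/21308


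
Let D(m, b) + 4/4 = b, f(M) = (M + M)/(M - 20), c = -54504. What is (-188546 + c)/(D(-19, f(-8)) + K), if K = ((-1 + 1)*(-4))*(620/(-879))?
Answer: 1701350/3 ≈ 5.6712e+5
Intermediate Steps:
f(M) = 2*M/(-20 + M) (f(M) = (2*M)/(-20 + M) = 2*M/(-20 + M))
D(m, b) = -1 + b
K = 0 (K = (0*(-4))*(620*(-1/879)) = 0*(-620/879) = 0)
(-188546 + c)/(D(-19, f(-8)) + K) = (-188546 - 54504)/((-1 + 2*(-8)/(-20 - 8)) + 0) = -243050/((-1 + 2*(-8)/(-28)) + 0) = -243050/((-1 + 2*(-8)*(-1/28)) + 0) = -243050/((-1 + 4/7) + 0) = -243050/(-3/7 + 0) = -243050/(-3/7) = -243050*(-7/3) = 1701350/3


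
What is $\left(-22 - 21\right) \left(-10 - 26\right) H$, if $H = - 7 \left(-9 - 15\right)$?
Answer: $260064$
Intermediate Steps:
$H = 168$ ($H = \left(-7\right) \left(-24\right) = 168$)
$\left(-22 - 21\right) \left(-10 - 26\right) H = \left(-22 - 21\right) \left(-10 - 26\right) 168 = \left(-22 - 21\right) \left(-36\right) 168 = \left(-43\right) \left(-36\right) 168 = 1548 \cdot 168 = 260064$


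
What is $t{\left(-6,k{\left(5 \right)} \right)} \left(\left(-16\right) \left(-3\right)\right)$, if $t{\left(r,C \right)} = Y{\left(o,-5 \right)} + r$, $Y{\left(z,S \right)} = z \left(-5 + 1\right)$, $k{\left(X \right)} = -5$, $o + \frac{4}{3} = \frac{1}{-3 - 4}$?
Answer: $- \frac{32}{7} \approx -4.5714$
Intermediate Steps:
$o = - \frac{31}{21}$ ($o = - \frac{4}{3} + \frac{1}{-3 - 4} = - \frac{4}{3} + \frac{1}{-7} = - \frac{4}{3} - \frac{1}{7} = - \frac{31}{21} \approx -1.4762$)
$Y{\left(z,S \right)} = - 4 z$ ($Y{\left(z,S \right)} = z \left(-4\right) = - 4 z$)
$t{\left(r,C \right)} = \frac{124}{21} + r$ ($t{\left(r,C \right)} = \left(-4\right) \left(- \frac{31}{21}\right) + r = \frac{124}{21} + r$)
$t{\left(-6,k{\left(5 \right)} \right)} \left(\left(-16\right) \left(-3\right)\right) = \left(\frac{124}{21} - 6\right) \left(\left(-16\right) \left(-3\right)\right) = \left(- \frac{2}{21}\right) 48 = - \frac{32}{7}$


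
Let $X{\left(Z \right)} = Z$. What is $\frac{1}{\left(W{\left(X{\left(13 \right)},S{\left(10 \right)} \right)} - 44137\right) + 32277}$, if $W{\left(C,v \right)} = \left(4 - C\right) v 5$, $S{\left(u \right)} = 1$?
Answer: $- \frac{1}{11905} \approx -8.3998 \cdot 10^{-5}$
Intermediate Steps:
$W{\left(C,v \right)} = 5 v \left(4 - C\right)$ ($W{\left(C,v \right)} = v \left(4 - C\right) 5 = 5 v \left(4 - C\right)$)
$\frac{1}{\left(W{\left(X{\left(13 \right)},S{\left(10 \right)} \right)} - 44137\right) + 32277} = \frac{1}{\left(5 \cdot 1 \left(4 - 13\right) - 44137\right) + 32277} = \frac{1}{\left(5 \cdot 1 \left(-9\right) - 44137\right) + 32277} = \frac{1}{\left(-45 - 44137\right) + 32277} = \frac{1}{-44182 + 32277} = \frac{1}{-11905} = - \frac{1}{11905}$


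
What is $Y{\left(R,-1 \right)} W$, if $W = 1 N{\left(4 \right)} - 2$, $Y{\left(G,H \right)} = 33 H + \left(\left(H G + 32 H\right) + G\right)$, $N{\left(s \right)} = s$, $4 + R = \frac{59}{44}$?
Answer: $-130$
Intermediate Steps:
$R = - \frac{117}{44}$ ($R = -4 + \frac{59}{44} = - \frac{117}{44} \approx -2.6591$)
$Y{\left(G,H \right)} = G + 65 H + G H$ ($Y{\left(G,H \right)} = 33 H + \left(\left(G H + 32 H\right) + G\right) = 33 H + \left(\left(32 H + G H\right) + G\right) = 33 H + \left(G + 32 H + G H\right) = G + 65 H + G H$)
$W = 2$ ($W = 1 \cdot 4 - 2 = 4 - 2 = 2$)
$Y{\left(R,-1 \right)} W = \left(- \frac{117}{44} + 65 \left(-1\right) - - \frac{117}{44}\right) 2 = \left(- \frac{117}{44} - 65 + \frac{117}{44}\right) 2 = \left(-65\right) 2 = -130$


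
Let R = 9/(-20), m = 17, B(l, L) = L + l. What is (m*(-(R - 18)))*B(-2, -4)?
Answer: -18819/10 ≈ -1881.9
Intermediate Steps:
R = -9/20 (R = 9*(-1/20) = -9/20 ≈ -0.45000)
(m*(-(R - 18)))*B(-2, -4) = (17*(-(-9/20 - 18)))*(-4 - 2) = (17*(-1*(-369/20)))*(-6) = (17*(369/20))*(-6) = (6273/20)*(-6) = -18819/10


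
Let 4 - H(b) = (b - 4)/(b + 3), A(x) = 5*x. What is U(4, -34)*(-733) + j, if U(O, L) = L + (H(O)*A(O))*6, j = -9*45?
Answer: -327323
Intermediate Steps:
j = -405
H(b) = 4 - (-4 + b)/(3 + b) (H(b) = 4 - (b - 4)/(b + 3) = 4 - (-4 + b)/(3 + b))
U(O, L) = L + 30*O*(16 + 3*O)/(3 + O) (U(O, L) = L + (((16 + 3*O)/(3 + O))*(5*O))*6 = L + (5*O*(16 + 3*O)/(3 + O))*6 = L + 30*O*(16 + 3*O)/(3 + O))
U(4, -34)*(-733) + j = ((-34*(3 + 4) + 30*4*(16 + 3*4))/(3 + 4))*(-733) - 405 = ((-34*7 + 30*4*(16 + 12))/7)*(-733) - 405 = ((-238 + 30*4*28)/7)*(-733) - 405 = ((-238 + 3360)/7)*(-733) - 405 = ((1/7)*3122)*(-733) - 405 = 446*(-733) - 405 = -326918 - 405 = -327323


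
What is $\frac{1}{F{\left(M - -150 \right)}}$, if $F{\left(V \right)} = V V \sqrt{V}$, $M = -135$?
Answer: $\frac{\sqrt{15}}{3375} \approx 0.0011476$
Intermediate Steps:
$F{\left(V \right)} = V^{\frac{5}{2}}$ ($F{\left(V \right)} = V^{2} \sqrt{V} = V^{\frac{5}{2}}$)
$\frac{1}{F{\left(M - -150 \right)}} = \frac{1}{\left(-135 - -150\right)^{\frac{5}{2}}} = \frac{1}{\left(-135 + 150\right)^{\frac{5}{2}}} = \frac{1}{15^{\frac{5}{2}}} = \frac{1}{225 \sqrt{15}} = \frac{\sqrt{15}}{3375}$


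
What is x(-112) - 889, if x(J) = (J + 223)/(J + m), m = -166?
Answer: -247253/278 ≈ -889.40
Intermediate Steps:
x(J) = (223 + J)/(-166 + J) (x(J) = (J + 223)/(J - 166) = (223 + J)/(-166 + J))
x(-112) - 889 = (223 - 112)/(-166 - 112) - 889 = 111/(-278) - 889 = -1/278*111 - 889 = -111/278 - 889 = -247253/278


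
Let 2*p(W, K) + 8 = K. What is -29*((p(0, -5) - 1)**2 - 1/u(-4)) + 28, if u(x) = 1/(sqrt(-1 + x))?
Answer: -6413/4 + 29*I*sqrt(5) ≈ -1603.3 + 64.846*I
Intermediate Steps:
p(W, K) = -4 + K/2
u(x) = 1/sqrt(-1 + x)
-29*((p(0, -5) - 1)**2 - 1/u(-4)) + 28 = -29*(((-4 + (1/2)*(-5)) - 1)**2 - 1/(1/sqrt(-1 - 4))) + 28 = -29*(((-4 - 5/2) - 1)**2 - 1/(1/sqrt(-5))) + 28 = -29*((-13/2 - 1)**2 - 1/((-I*sqrt(5)/5))) + 28 = -29*((-15/2)**2 - I*sqrt(5)) + 28 = -29*(225/4 - I*sqrt(5)) + 28 = (-6525/4 + 29*I*sqrt(5)) + 28 = -6413/4 + 29*I*sqrt(5)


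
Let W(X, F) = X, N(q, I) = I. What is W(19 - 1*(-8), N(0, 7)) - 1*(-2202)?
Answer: 2229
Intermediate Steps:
W(19 - 1*(-8), N(0, 7)) - 1*(-2202) = (19 - 1*(-8)) - 1*(-2202) = (19 + 8) + 2202 = 27 + 2202 = 2229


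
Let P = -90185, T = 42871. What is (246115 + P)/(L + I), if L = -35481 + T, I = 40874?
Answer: 77965/24132 ≈ 3.2308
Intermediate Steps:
L = 7390 (L = -35481 + 42871 = 7390)
(246115 + P)/(L + I) = (246115 - 90185)/(7390 + 40874) = 155930/48264 = 155930*(1/48264) = 77965/24132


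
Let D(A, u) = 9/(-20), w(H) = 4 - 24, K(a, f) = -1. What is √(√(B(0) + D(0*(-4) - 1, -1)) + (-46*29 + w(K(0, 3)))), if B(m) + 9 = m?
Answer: √(-135400 + 30*I*√105)/10 ≈ 0.041771 + 36.797*I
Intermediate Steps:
B(m) = -9 + m
w(H) = -20
D(A, u) = -9/20 (D(A, u) = 9*(-1/20) = -9/20)
√(√(B(0) + D(0*(-4) - 1, -1)) + (-46*29 + w(K(0, 3)))) = √(√((-9 + 0) - 9/20) + (-46*29 - 20)) = √(√(-9 - 9/20) + (-1334 - 20)) = √(√(-189/20) - 1354) = √(3*I*√105/10 - 1354) = √(-1354 + 3*I*√105/10)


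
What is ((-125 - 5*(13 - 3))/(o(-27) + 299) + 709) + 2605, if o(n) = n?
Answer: 901233/272 ≈ 3313.4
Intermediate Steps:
((-125 - 5*(13 - 3))/(o(-27) + 299) + 709) + 2605 = ((-125 - 5*(13 - 3))/(-27 + 299) + 709) + 2605 = ((-125 - 5*10)/272 + 709) + 2605 = ((-125 - 50)*(1/272) + 709) + 2605 = (-175*1/272 + 709) + 2605 = (-175/272 + 709) + 2605 = 192673/272 + 2605 = 901233/272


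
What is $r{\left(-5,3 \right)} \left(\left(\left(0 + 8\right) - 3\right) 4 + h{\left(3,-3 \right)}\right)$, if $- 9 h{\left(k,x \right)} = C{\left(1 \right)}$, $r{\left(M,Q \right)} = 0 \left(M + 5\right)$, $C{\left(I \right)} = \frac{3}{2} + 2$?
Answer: $0$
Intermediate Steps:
$C{\left(I \right)} = \frac{7}{2}$ ($C{\left(I \right)} = 3 \cdot \frac{1}{2} + 2 = \frac{3}{2} + 2 = \frac{7}{2}$)
$r{\left(M,Q \right)} = 0$ ($r{\left(M,Q \right)} = 0 \left(5 + M\right) = 0$)
$h{\left(k,x \right)} = - \frac{7}{18}$ ($h{\left(k,x \right)} = \left(- \frac{1}{9}\right) \frac{7}{2} = - \frac{7}{18}$)
$r{\left(-5,3 \right)} \left(\left(\left(0 + 8\right) - 3\right) 4 + h{\left(3,-3 \right)}\right) = 0 \left(\left(\left(0 + 8\right) - 3\right) 4 - \frac{7}{18}\right) = 0 \left(\left(8 - 3\right) 4 - \frac{7}{18}\right) = 0 \left(5 \cdot 4 - \frac{7}{18}\right) = 0 \left(20 - \frac{7}{18}\right) = 0 \cdot \frac{353}{18} = 0$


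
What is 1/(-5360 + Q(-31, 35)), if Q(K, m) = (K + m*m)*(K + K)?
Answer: -1/79388 ≈ -1.2596e-5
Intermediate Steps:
Q(K, m) = 2*K*(K + m**2) (Q(K, m) = (K + m**2)*(2*K) = 2*K*(K + m**2))
1/(-5360 + Q(-31, 35)) = 1/(-5360 + 2*(-31)*(-31 + 35**2)) = 1/(-5360 + 2*(-31)*(-31 + 1225)) = 1/(-5360 + 2*(-31)*1194) = 1/(-5360 - 74028) = 1/(-79388) = -1/79388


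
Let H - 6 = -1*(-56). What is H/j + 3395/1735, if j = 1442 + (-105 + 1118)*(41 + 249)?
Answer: 100235231/51219282 ≈ 1.9570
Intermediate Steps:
H = 62 (H = 6 - 1*(-56) = 6 + 56 = 62)
j = 295212 (j = 1442 + 1013*290 = 1442 + 293770 = 295212)
H/j + 3395/1735 = 62/295212 + 3395/1735 = 62*(1/295212) + 3395*(1/1735) = 31/147606 + 679/347 = 100235231/51219282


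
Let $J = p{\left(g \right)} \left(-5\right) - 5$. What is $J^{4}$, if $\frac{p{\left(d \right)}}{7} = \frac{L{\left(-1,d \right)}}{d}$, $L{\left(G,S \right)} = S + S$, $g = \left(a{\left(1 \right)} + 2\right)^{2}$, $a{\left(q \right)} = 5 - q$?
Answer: $31640625$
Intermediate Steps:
$g = 36$ ($g = \left(\left(5 - 1\right) + 2\right)^{2} = \left(4 + 2\right)^{2} = 6^{2} = 36$)
$L{\left(G,S \right)} = 2 S$
$p{\left(d \right)} = 14$ ($p{\left(d \right)} = 7 \frac{2 d}{d} = 7 \cdot 2 = 14$)
$J = -75$ ($J = 14 \left(-5\right) - 5 = -70 - 5 = -75$)
$J^{4} = \left(-75\right)^{4} = 31640625$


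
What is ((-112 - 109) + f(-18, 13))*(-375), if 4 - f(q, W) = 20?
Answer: 88875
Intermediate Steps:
f(q, W) = -16 (f(q, W) = 4 - 1*20 = 4 - 20 = -16)
((-112 - 109) + f(-18, 13))*(-375) = ((-112 - 109) - 16)*(-375) = (-221 - 16)*(-375) = -237*(-375) = 88875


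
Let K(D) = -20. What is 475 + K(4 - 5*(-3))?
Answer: 455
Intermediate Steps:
475 + K(4 - 5*(-3)) = 475 - 20 = 455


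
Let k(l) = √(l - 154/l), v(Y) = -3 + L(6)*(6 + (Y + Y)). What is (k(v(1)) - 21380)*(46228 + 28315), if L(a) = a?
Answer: -1593729340 + 74543*√9355/15 ≈ -1.5932e+9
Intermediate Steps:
v(Y) = 33 + 12*Y (v(Y) = -3 + 6*(6 + (Y + Y)) = -3 + 6*(6 + 2*Y) = -3 + (36 + 12*Y) = 33 + 12*Y)
(k(v(1)) - 21380)*(46228 + 28315) = (√((33 + 12*1) - 154/(33 + 12*1)) - 21380)*(46228 + 28315) = (√((33 + 12) - 154/(33 + 12)) - 21380)*74543 = (√(45 - 154/45) - 21380)*74543 = (√(1871/45) - 21380)*74543 = (√9355/15 - 21380)*74543 = (-21380 + √9355/15)*74543 = -1593729340 + 74543*√9355/15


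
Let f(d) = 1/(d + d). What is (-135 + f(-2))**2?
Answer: 292681/16 ≈ 18293.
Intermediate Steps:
f(d) = 1/(2*d)
(-135 + f(-2))**2 = (-135 + (1/2)/(-2))**2 = (-135 + (1/2)*(-1/2))**2 = (-135 - 1/4)**2 = (-541/4)**2 = 292681/16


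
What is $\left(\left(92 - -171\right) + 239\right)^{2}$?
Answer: $252004$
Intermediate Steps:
$\left(\left(92 - -171\right) + 239\right)^{2} = \left(\left(92 + 171\right) + 239\right)^{2} = \left(263 + 239\right)^{2} = 502^{2} = 252004$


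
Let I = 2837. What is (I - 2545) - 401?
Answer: -109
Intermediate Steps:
(I - 2545) - 401 = (2837 - 2545) - 401 = 292 - 401 = -109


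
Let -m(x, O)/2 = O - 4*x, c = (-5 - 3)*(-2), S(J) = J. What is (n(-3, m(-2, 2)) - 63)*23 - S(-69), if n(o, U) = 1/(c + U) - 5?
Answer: -6003/4 ≈ -1500.8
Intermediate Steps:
c = 16 (c = -8*(-2) = 16)
m(x, O) = -2*O + 8*x (m(x, O) = -2*(O - 4*x) = -2*O + 8*x)
n(o, U) = -5 + 1/(16 + U) (n(o, U) = 1/(16 + U) - 5 = -5 + 1/(16 + U))
(n(-3, m(-2, 2)) - 63)*23 - S(-69) = ((-79 - 5*(-2*2 + 8*(-2)))/(16 + (-2*2 + 8*(-2))) - 63)*23 - 1*(-69) = ((-79 - 5*(-4 - 16))/(16 + (-4 - 16)) - 63)*23 + 69 = ((-79 - 5*(-20))/(16 - 20) - 63)*23 + 69 = ((-79 + 100)/(-4) - 63)*23 + 69 = (-1/4*21 - 63)*23 + 69 = (-21/4 - 63)*23 + 69 = -273/4*23 + 69 = -6279/4 + 69 = -6003/4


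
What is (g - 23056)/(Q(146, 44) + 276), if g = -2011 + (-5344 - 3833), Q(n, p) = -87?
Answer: -4892/27 ≈ -181.19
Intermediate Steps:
g = -11188 (g = -2011 - 9177 = -11188)
(g - 23056)/(Q(146, 44) + 276) = (-11188 - 23056)/(-87 + 276) = -34244/189 = -34244*1/189 = -4892/27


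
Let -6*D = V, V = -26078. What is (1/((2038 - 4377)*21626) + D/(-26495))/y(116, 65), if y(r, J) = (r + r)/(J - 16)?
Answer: -4616882247817/133254395633040 ≈ -0.034647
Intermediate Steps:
y(r, J) = 2*r/(-16 + J) (y(r, J) = (2*r)/(-16 + J) = 2*r/(-16 + J))
D = 13039/3 (D = -⅙*(-26078) = 13039/3 ≈ 4346.3)
(1/((2038 - 4377)*21626) + D/(-26495))/y(116, 65) = (1/((2038 - 4377)*21626) + (13039/3)/(-26495))/((2*116/(-16 + 65))) = ((1/21626)/(-2339) + (13039/3)*(-1/26495))/((2*116/49)) = (-1/2339*1/21626 - 13039/79485)/((2*116*(1/49))) = (-1/50583214 - 13039/79485)/(232/49) = -659554606831/4020606764790*49/232 = -4616882247817/133254395633040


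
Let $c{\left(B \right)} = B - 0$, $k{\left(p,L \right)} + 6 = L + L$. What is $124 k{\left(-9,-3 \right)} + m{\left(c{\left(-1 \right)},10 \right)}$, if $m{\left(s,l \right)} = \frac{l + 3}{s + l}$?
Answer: $- \frac{13379}{9} \approx -1486.6$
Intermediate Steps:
$k{\left(p,L \right)} = -6 + 2 L$ ($k{\left(p,L \right)} = -6 + \left(L + L\right) = -6 + 2 L$)
$c{\left(B \right)} = B$ ($c{\left(B \right)} = B + 0 = B$)
$m{\left(s,l \right)} = \frac{3 + l}{l + s}$
$124 k{\left(-9,-3 \right)} + m{\left(c{\left(-1 \right)},10 \right)} = 124 \left(-6 + 2 \left(-3\right)\right) + \frac{3 + 10}{10 - 1} = 124 \left(-6 - 6\right) + \frac{1}{9} \cdot 13 = 124 \left(-12\right) + \frac{1}{9} \cdot 13 = -1488 + \frac{13}{9} = - \frac{13379}{9}$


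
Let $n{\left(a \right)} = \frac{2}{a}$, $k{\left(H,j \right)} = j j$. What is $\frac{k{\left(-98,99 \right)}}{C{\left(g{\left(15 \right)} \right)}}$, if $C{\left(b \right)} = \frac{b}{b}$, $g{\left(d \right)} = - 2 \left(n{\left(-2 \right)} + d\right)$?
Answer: $9801$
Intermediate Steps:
$k{\left(H,j \right)} = j^{2}$
$g{\left(d \right)} = 2 - 2 d$ ($g{\left(d \right)} = - 2 \left(\frac{2}{-2} + d\right) = - 2 \left(2 \left(- \frac{1}{2}\right) + d\right) = - 2 \left(-1 + d\right) = 2 - 2 d$)
$C{\left(b \right)} = 1$
$\frac{k{\left(-98,99 \right)}}{C{\left(g{\left(15 \right)} \right)}} = \frac{99^{2}}{1} = 9801 \cdot 1 = 9801$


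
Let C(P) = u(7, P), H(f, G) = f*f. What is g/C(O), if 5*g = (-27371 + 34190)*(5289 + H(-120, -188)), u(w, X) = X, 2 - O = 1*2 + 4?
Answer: -134259291/20 ≈ -6.7130e+6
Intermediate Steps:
O = -4 (O = 2 - (1*2 + 4) = 2 - (2 + 4) = 2 - 1*6 = 2 - 6 = -4)
H(f, G) = f**2
C(P) = P
g = 134259291/5 (g = ((-27371 + 34190)*(5289 + (-120)**2))/5 = (6819*(5289 + 14400))/5 = (6819*19689)/5 = (1/5)*134259291 = 134259291/5 ≈ 2.6852e+7)
g/C(O) = (134259291/5)/(-4) = (134259291/5)*(-1/4) = -134259291/20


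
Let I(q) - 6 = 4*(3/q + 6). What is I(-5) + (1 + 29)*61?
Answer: 9288/5 ≈ 1857.6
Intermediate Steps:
I(q) = 30 + 12/q (I(q) = 6 + 4*(3/q + 6) = 6 + 4*(6 + 3/q) = 6 + (24 + 12/q) = 30 + 12/q)
I(-5) + (1 + 29)*61 = (30 + 12/(-5)) + (1 + 29)*61 = (30 + 12*(-⅕)) + 30*61 = (30 - 12/5) + 1830 = 138/5 + 1830 = 9288/5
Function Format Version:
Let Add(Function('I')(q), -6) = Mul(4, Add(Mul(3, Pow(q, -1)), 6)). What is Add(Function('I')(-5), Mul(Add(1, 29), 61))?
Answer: Rational(9288, 5) ≈ 1857.6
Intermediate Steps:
Function('I')(q) = Add(30, Mul(12, Pow(q, -1))) (Function('I')(q) = Add(6, Mul(4, Add(Mul(3, Pow(q, -1)), 6))) = Add(6, Mul(4, Add(6, Mul(3, Pow(q, -1))))) = Add(6, Add(24, Mul(12, Pow(q, -1)))) = Add(30, Mul(12, Pow(q, -1))))
Add(Function('I')(-5), Mul(Add(1, 29), 61)) = Add(Add(30, Mul(12, Pow(-5, -1))), Mul(Add(1, 29), 61)) = Add(Add(30, Mul(12, Rational(-1, 5))), Mul(30, 61)) = Add(Add(30, Rational(-12, 5)), 1830) = Add(Rational(138, 5), 1830) = Rational(9288, 5)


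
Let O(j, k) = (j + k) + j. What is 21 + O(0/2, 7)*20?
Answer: 161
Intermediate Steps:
O(j, k) = k + 2*j
21 + O(0/2, 7)*20 = 21 + (7 + 2*(0/2))*20 = 21 + (7 + 2*(0*(1/2)))*20 = 21 + (7 + 2*0)*20 = 21 + (7 + 0)*20 = 21 + 7*20 = 21 + 140 = 161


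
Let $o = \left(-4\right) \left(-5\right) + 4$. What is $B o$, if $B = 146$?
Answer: $3504$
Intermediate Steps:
$o = 24$ ($o = 20 + 4 = 24$)
$B o = 146 \cdot 24 = 3504$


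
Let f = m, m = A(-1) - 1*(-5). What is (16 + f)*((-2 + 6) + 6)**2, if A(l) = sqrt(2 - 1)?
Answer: 2200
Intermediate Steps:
A(l) = 1 (A(l) = sqrt(1) = 1)
m = 6 (m = 1 - 1*(-5) = 1 + 5 = 6)
f = 6
(16 + f)*((-2 + 6) + 6)**2 = (16 + 6)*((-2 + 6) + 6)**2 = 22*(4 + 6)**2 = 22*10**2 = 22*100 = 2200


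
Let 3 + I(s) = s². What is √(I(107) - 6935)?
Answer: √4511 ≈ 67.164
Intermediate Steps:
I(s) = -3 + s²
√(I(107) - 6935) = √((-3 + 107²) - 6935) = √((-3 + 11449) - 6935) = √(11446 - 6935) = √4511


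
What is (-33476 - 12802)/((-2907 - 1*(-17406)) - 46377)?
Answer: 2571/1771 ≈ 1.4517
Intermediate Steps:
(-33476 - 12802)/((-2907 - 1*(-17406)) - 46377) = -46278/((-2907 + 17406) - 46377) = -46278/(14499 - 46377) = -46278/(-31878) = -46278*(-1/31878) = 2571/1771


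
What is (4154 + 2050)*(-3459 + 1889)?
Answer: -9740280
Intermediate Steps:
(4154 + 2050)*(-3459 + 1889) = 6204*(-1570) = -9740280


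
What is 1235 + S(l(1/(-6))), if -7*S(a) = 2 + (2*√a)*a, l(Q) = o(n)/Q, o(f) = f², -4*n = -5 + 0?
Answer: 8643/7 + 375*I*√6/112 ≈ 1234.7 + 8.2014*I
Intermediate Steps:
n = 5/4 (n = -(-5 + 0)/4 = -¼*(-5) = 5/4 ≈ 1.2500)
l(Q) = 25/(16*Q) (l(Q) = (5/4)²/Q = 25/(16*Q))
S(a) = -2/7 - 2*a^(3/2)/7 (S(a) = -(2 + (2*√a)*a)/7 = -(2 + 2*a^(3/2))/7 = -2/7 - 2*a^(3/2)/7)
1235 + S(l(1/(-6))) = 1235 + (-2/7 - 2*125*(-I/(-1/(-6))^(3/2))/64/7) = 1235 + (-2/7 - 2*125*(-6*I*√6)/64/7) = 1235 + (-2/7 - 2*(-375*I*√6/32)/7) = 1235 + (-2/7 - (-375)*I*√6/112) = 1235 + (-2/7 + 375*I*√6/112) = 8643/7 + 375*I*√6/112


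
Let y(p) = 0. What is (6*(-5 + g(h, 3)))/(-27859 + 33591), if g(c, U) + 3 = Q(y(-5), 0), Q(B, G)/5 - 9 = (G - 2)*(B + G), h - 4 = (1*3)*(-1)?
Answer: 111/2866 ≈ 0.038730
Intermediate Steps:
h = 1 (h = 4 + (1*3)*(-1) = 4 + 3*(-1) = 4 - 3 = 1)
Q(B, G) = 45 + 5*(-2 + G)*(B + G) (Q(B, G) = 45 + 5*((G - 2)*(B + G)) = 45 + 5*((-2 + G)*(B + G)) = 45 + 5*(-2 + G)*(B + G))
g(c, U) = 42 (g(c, U) = -3 + (45 - 10*0 - 10*0 + 5*0² + 5*0*0) = -3 + (45 + 0 + 0 + 5*0 + 0) = -3 + (45 + 0 + 0 + 0 + 0) = -3 + 45 = 42)
(6*(-5 + g(h, 3)))/(-27859 + 33591) = (6*(-5 + 42))/(-27859 + 33591) = (6*37)/5732 = (1/5732)*222 = 111/2866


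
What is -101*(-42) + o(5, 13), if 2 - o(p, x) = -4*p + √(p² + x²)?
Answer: 4264 - √194 ≈ 4250.1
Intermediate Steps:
o(p, x) = 2 - √(p² + x²) + 4*p (o(p, x) = 2 - (-4*p + √(p² + x²)) = 2 - (√(p² + x²) - 4*p) = 2 + (-√(p² + x²) + 4*p) = 2 - √(p² + x²) + 4*p)
-101*(-42) + o(5, 13) = -101*(-42) + (2 - √(5² + 13²) + 4*5) = 4242 + (2 - √(25 + 169) + 20) = 4242 + (2 - √194 + 20) = 4242 + (22 - √194) = 4264 - √194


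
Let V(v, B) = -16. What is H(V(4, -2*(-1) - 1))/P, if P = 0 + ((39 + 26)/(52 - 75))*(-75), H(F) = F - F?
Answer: 0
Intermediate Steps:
H(F) = 0
P = 4875/23 (P = 0 + (65/(-23))*(-75) = 0 + (65*(-1/23))*(-75) = 0 - 65/23*(-75) = 0 + 4875/23 = 4875/23 ≈ 211.96)
H(V(4, -2*(-1) - 1))/P = 0/(4875/23) = 0*(23/4875) = 0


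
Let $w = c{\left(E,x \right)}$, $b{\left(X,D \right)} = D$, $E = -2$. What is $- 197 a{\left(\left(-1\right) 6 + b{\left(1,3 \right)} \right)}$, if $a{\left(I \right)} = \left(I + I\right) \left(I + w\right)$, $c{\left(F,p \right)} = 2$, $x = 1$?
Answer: $-1182$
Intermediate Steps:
$w = 2$
$a{\left(I \right)} = 2 I \left(2 + I\right)$ ($a{\left(I \right)} = \left(I + I\right) \left(I + 2\right) = 2 I \left(2 + I\right)$)
$- 197 a{\left(\left(-1\right) 6 + b{\left(1,3 \right)} \right)} = - 197 \cdot 2 \left(\left(-1\right) 6 + 3\right) \left(2 + \left(\left(-1\right) 6 + 3\right)\right) = - 197 \cdot 2 \left(-6 + 3\right) \left(2 + \left(-6 + 3\right)\right) = - 197 \cdot 2 \left(-3\right) \left(2 - 3\right) = - 197 \cdot 2 \left(-3\right) \left(-1\right) = \left(-197\right) 6 = -1182$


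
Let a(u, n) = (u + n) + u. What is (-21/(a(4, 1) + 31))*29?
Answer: -609/40 ≈ -15.225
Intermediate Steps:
a(u, n) = n + 2*u (a(u, n) = (n + u) + u = n + 2*u)
(-21/(a(4, 1) + 31))*29 = (-21/((1 + 2*4) + 31))*29 = (-21/((1 + 8) + 31))*29 = (-21/(9 + 31))*29 = (-21/40)*29 = ((1/40)*(-21))*29 = -21/40*29 = -609/40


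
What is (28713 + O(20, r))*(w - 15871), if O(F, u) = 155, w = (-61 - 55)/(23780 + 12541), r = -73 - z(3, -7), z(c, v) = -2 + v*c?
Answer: -16640979009676/36321 ≈ -4.5816e+8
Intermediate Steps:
z(c, v) = -2 + c*v
r = -50 (r = -73 - (-2 + 3*(-7)) = -73 - (-2 - 21) = -73 - 1*(-23) = -73 + 23 = -50)
w = -116/36321 ≈ -0.0031937
(28713 + O(20, r))*(w - 15871) = (28713 + 155)*(-116/36321 - 15871) = 28868*(-576450707/36321) = -16640979009676/36321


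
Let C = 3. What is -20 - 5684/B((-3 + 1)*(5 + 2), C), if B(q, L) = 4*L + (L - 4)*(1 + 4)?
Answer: -832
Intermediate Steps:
B(q, L) = -20 + 9*L (B(q, L) = 4*L + (-4 + L)*5 = 4*L + (-20 + 5*L) = -20 + 9*L)
-20 - 5684/B((-3 + 1)*(5 + 2), C) = -20 - 5684/(-20 + 9*3) = -20 - 5684/(-20 + 27) = -20 - 5684/7 = -20 - 116*7 = -20 - 812 = -832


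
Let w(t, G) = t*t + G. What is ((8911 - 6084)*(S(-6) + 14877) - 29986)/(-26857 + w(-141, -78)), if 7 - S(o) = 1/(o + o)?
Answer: -504567811/84648 ≈ -5960.8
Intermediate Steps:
S(o) = 7 - 1/(2*o) (S(o) = 7 - 1/(o + o) = 7 - 1/(2*o))
w(t, G) = G + t² (w(t, G) = t² + G = G + t²)
((8911 - 6084)*(S(-6) + 14877) - 29986)/(-26857 + w(-141, -78)) = ((8911 - 6084)*((7 - ½/(-6)) + 14877) - 29986)/(-26857 + (-78 + (-141)²)) = (2827*((7 - ½*(-⅙)) + 14877) - 29986)/(-26857 + (-78 + 19881)) = (2827*((7 + 1/12) + 14877) - 29986)/(-26857 + 19803) = (2827*(85/12 + 14877) - 29986)/(-7054) = (2827*(178609/12) - 29986)*(-1/7054) = (504927643/12 - 29986)*(-1/7054) = (504567811/12)*(-1/7054) = -504567811/84648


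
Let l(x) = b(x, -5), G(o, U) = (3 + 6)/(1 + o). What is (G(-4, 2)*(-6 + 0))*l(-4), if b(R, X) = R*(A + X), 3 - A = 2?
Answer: 288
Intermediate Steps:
A = 1 (A = 3 - 1*2 = 3 - 2 = 1)
G(o, U) = 9/(1 + o)
b(R, X) = R*(1 + X)
l(x) = -4*x (l(x) = x*(1 - 5) = x*(-4) = -4*x)
(G(-4, 2)*(-6 + 0))*l(-4) = ((9/(1 - 4))*(-6 + 0))*(-4*(-4)) = ((9/(-3))*(-6))*16 = ((9*(-1/3))*(-6))*16 = -3*(-6)*16 = 18*16 = 288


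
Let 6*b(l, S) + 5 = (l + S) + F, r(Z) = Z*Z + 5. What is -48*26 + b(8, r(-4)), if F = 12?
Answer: -1242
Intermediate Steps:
r(Z) = 5 + Z² (r(Z) = Z² + 5 = 5 + Z²)
b(l, S) = 7/6 + S/6 + l/6 (b(l, S) = -⅚ + ((l + S) + 12)/6 = -⅚ + ((S + l) + 12)/6 = -⅚ + (12 + S + l)/6 = -⅚ + (2 + S/6 + l/6) = 7/6 + S/6 + l/6)
-48*26 + b(8, r(-4)) = -48*26 + (7/6 + (5 + (-4)²)/6 + (⅙)*8) = -1248 + (7/6 + (5 + 16)/6 + 4/3) = -1248 + (7/6 + (⅙)*21 + 4/3) = -1248 + (7/6 + 7/2 + 4/3) = -1248 + 6 = -1242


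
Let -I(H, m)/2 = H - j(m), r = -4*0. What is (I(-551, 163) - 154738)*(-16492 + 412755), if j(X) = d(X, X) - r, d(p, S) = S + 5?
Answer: -60747117900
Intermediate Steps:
r = 0
d(p, S) = 5 + S
j(X) = 5 + X (j(X) = (5 + X) - 1*0 = (5 + X) + 0 = 5 + X)
I(H, m) = 10 - 2*H + 2*m (I(H, m) = -2*(H - (5 + m)) = -2*(H + (-5 - m)) = -2*(-5 + H - m) = 10 - 2*H + 2*m)
(I(-551, 163) - 154738)*(-16492 + 412755) = ((10 - 2*(-551) + 2*163) - 154738)*(-16492 + 412755) = ((10 + 1102 + 326) - 154738)*396263 = (1438 - 154738)*396263 = -153300*396263 = -60747117900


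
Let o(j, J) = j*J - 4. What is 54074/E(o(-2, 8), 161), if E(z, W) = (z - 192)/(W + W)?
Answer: -4352957/53 ≈ -82131.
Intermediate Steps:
o(j, J) = -4 + J*j (o(j, J) = J*j - 4 = -4 + J*j)
E(z, W) = (-192 + z)/(2*W) (E(z, W) = (-192 + z)/((2*W)) = (-192 + z)*(1/(2*W)) = (-192 + z)/(2*W))
54074/E(o(-2, 8), 161) = 54074/(((1/2)*(-192 + (-4 + 8*(-2)))/161)) = 54074/(((1/2)*(1/161)*(-192 + (-4 - 16)))) = 54074/(((1/2)*(1/161)*(-192 - 20))) = 54074/(((1/2)*(1/161)*(-212))) = 54074/(-106/161) = 54074*(-161/106) = -4352957/53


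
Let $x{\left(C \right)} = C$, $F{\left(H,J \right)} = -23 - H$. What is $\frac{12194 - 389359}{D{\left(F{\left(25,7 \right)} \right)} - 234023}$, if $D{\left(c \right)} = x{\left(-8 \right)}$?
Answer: $\frac{377165}{234031} \approx 1.6116$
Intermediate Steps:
$D{\left(c \right)} = -8$
$\frac{12194 - 389359}{D{\left(F{\left(25,7 \right)} \right)} - 234023} = \frac{12194 - 389359}{-8 - 234023} = - \frac{377165}{-234031} = \left(-377165\right) \left(- \frac{1}{234031}\right) = \frac{377165}{234031}$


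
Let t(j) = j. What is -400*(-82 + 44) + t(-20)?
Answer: 15180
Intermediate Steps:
-400*(-82 + 44) + t(-20) = -400*(-82 + 44) - 20 = -400*(-38) - 20 = 15200 - 20 = 15180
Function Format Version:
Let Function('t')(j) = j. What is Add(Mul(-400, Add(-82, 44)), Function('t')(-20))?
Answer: 15180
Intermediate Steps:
Add(Mul(-400, Add(-82, 44)), Function('t')(-20)) = Add(Mul(-400, Add(-82, 44)), -20) = Add(Mul(-400, -38), -20) = Add(15200, -20) = 15180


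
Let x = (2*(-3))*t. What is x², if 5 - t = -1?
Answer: 1296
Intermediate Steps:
t = 6 (t = 5 - 1*(-1) = 5 + 1 = 6)
x = -36 (x = (2*(-3))*6 = -6*6 = -36)
x² = (-36)² = 1296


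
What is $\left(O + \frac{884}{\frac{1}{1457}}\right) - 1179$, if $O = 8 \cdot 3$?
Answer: $1286833$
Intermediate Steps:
$O = 24$
$\left(O + \frac{884}{\frac{1}{1457}}\right) - 1179 = \left(24 + \frac{884}{\frac{1}{1457}}\right) - 1179 = \left(24 + 884 \frac{1}{\frac{1}{1457}}\right) - 1179 = \left(24 + 884 \cdot 1457\right) - 1179 = \left(24 + 1287988\right) - 1179 = 1288012 - 1179 = 1286833$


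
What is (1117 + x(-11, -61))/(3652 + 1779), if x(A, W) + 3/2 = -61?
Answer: 2109/10862 ≈ 0.19416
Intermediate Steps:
x(A, W) = -125/2 (x(A, W) = -3/2 - 61 = -125/2)
(1117 + x(-11, -61))/(3652 + 1779) = (1117 - 125/2)/(3652 + 1779) = (2109/2)/5431 = (2109/2)*(1/5431) = 2109/10862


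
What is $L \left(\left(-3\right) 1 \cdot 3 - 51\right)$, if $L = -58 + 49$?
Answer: $540$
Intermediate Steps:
$L = -9$
$L \left(\left(-3\right) 1 \cdot 3 - 51\right) = - 9 \left(\left(-3\right) 1 \cdot 3 - 51\right) = - 9 \left(\left(-3\right) 3 - 51\right) = - 9 \left(-9 - 51\right) = \left(-9\right) \left(-60\right) = 540$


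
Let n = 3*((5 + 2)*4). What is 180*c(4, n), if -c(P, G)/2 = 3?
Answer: -1080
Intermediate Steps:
n = 84 (n = 3*(7*4) = 3*28 = 84)
c(P, G) = -6 (c(P, G) = -2*3 = -6)
180*c(4, n) = 180*(-6) = -1080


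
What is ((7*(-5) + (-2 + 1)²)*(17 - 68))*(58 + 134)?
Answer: 332928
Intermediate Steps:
((7*(-5) + (-2 + 1)²)*(17 - 68))*(58 + 134) = ((-35 + (-1)²)*(-51))*192 = ((-35 + 1)*(-51))*192 = -34*(-51)*192 = 1734*192 = 332928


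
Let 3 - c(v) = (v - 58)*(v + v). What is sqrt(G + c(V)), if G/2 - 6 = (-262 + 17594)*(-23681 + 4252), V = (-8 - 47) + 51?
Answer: I*sqrt(673487337) ≈ 25952.0*I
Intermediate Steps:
V = -4 (V = -55 + 51 = -4)
c(v) = 3 - 2*v*(-58 + v) (c(v) = 3 - (v - 58)*(v + v) = 3 - (-58 + v)*2*v = 3 - 2*v*(-58 + v))
G = -673486844 (G = 12 + 2*((-262 + 17594)*(-23681 + 4252)) = 12 + 2*(17332*(-19429)) = 12 + 2*(-336743428) = 12 - 673486856 = -673486844)
sqrt(G + c(V)) = sqrt(-673486844 + (3 - 2*(-4)**2 + 116*(-4))) = sqrt(-673486844 + (3 - 2*16 - 464)) = sqrt(-673486844 + (3 - 32 - 464)) = sqrt(-673486844 - 493) = sqrt(-673487337) = I*sqrt(673487337)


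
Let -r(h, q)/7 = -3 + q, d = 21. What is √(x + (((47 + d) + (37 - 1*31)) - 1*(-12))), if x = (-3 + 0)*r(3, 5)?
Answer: 8*√2 ≈ 11.314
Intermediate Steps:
r(h, q) = 21 - 7*q (r(h, q) = -7*(-3 + q) = 21 - 7*q)
x = 42 (x = (-3 + 0)*(21 - 7*5) = -3*(21 - 35) = -3*(-14) = 42)
√(x + (((47 + d) + (37 - 1*31)) - 1*(-12))) = √(42 + (((47 + 21) + (37 - 1*31)) - 1*(-12))) = √(42 + ((68 + (37 - 31)) + 12)) = √(42 + ((68 + 6) + 12)) = √(42 + (74 + 12)) = √(42 + 86) = √128 = 8*√2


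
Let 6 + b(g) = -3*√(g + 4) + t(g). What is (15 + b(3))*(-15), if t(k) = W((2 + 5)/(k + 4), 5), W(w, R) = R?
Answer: -210 + 45*√7 ≈ -90.941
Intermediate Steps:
t(k) = 5
b(g) = -1 - 3*√(4 + g) (b(g) = -6 + (-3*√(g + 4) + 5) = -6 + (-3*√(4 + g) + 5) = -6 + (5 - 3*√(4 + g)) = -1 - 3*√(4 + g))
(15 + b(3))*(-15) = (15 + (-1 - 3*√(4 + 3)))*(-15) = (15 + (-1 - 3*√7))*(-15) = (14 - 3*√7)*(-15) = -210 + 45*√7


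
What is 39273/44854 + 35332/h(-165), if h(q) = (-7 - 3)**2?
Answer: 397177207/1121350 ≈ 354.20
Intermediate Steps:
h(q) = 100 (h(q) = (-10)**2 = 100)
39273/44854 + 35332/h(-165) = 39273/44854 + 35332/100 = 39273*(1/44854) + 35332*(1/100) = 39273/44854 + 8833/25 = 397177207/1121350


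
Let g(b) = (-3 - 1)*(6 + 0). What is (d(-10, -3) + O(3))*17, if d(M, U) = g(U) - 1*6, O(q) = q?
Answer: -459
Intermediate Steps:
g(b) = -24 (g(b) = -4*6 = -24)
d(M, U) = -30 (d(M, U) = -24 - 1*6 = -24 - 6 = -30)
(d(-10, -3) + O(3))*17 = (-30 + 3)*17 = -27*17 = -459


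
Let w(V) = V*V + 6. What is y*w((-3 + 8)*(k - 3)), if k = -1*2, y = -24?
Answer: -15144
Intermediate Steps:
k = -2
w(V) = 6 + V² (w(V) = V² + 6 = 6 + V²)
y*w((-3 + 8)*(k - 3)) = -24*(6 + ((-3 + 8)*(-2 - 3))²) = -24*(6 + (5*(-5))²) = -24*(6 + (-25)²) = -24*(6 + 625) = -24*631 = -15144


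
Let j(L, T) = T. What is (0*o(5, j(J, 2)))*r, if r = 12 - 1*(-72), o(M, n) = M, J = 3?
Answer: 0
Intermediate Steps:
r = 84 (r = 12 + 72 = 84)
(0*o(5, j(J, 2)))*r = (0*5)*84 = 0*84 = 0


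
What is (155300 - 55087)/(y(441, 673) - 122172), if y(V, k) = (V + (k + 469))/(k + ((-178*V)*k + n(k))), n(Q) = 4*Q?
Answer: -5293830793057/6453832295291 ≈ -0.82026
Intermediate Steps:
y(V, k) = (469 + V + k)/(5*k - 178*V*k) (y(V, k) = (V + (k + 469))/(k + ((-178*V)*k + 4*k)) = (V + (469 + k))/(k + (-178*V*k + 4*k)) = (469 + V + k)/(k + (4*k - 178*V*k)) = (469 + V + k)/(5*k - 178*V*k))
(155300 - 55087)/(y(441, 673) - 122172) = (155300 - 55087)/((469 + 441 + 673)/(673*(5 - 178*441)) - 122172) = 100213/((1/673)*1583/(5 - 78498) - 122172) = 100213/((1/673)*1583/(-78493) - 122172) = 100213/((1/673)*(-1/78493)*1583 - 122172) = 100213/(-1583/52825789 - 122172) = 100213/(-6453832295291/52825789) = 100213*(-52825789/6453832295291) = -5293830793057/6453832295291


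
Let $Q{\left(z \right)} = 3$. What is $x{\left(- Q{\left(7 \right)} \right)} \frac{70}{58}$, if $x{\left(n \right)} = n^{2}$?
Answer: $\frac{315}{29} \approx 10.862$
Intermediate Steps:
$x{\left(- Q{\left(7 \right)} \right)} \frac{70}{58} = \left(\left(-1\right) 3\right)^{2} \cdot \frac{70}{58} = \left(-3\right)^{2} \cdot 70 \cdot \frac{1}{58} = 9 \cdot \frac{35}{29} = \frac{315}{29}$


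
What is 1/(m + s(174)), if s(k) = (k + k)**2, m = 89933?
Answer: 1/211037 ≈ 4.7385e-6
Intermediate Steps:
s(k) = 4*k**2 (s(k) = (2*k)**2 = 4*k**2)
1/(m + s(174)) = 1/(89933 + 4*174**2) = 1/(89933 + 4*30276) = 1/(89933 + 121104) = 1/211037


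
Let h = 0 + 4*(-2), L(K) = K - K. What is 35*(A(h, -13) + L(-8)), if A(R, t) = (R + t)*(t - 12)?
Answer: 18375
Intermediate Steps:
L(K) = 0
h = -8 (h = 0 - 8 = -8)
A(R, t) = (-12 + t)*(R + t) (A(R, t) = (R + t)*(-12 + t) = (-12 + t)*(R + t))
35*(A(h, -13) + L(-8)) = 35*(((-13)² - 12*(-8) - 12*(-13) - 8*(-13)) + 0) = 35*((169 + 96 + 156 + 104) + 0) = 35*(525 + 0) = 35*525 = 18375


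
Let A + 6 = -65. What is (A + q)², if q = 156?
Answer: 7225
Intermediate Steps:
A = -71 (A = -6 - 65 = -71)
(A + q)² = (-71 + 156)² = 85² = 7225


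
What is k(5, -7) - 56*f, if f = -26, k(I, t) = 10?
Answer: 1466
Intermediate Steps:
k(5, -7) - 56*f = 10 - 56*(-26) = 10 + 1456 = 1466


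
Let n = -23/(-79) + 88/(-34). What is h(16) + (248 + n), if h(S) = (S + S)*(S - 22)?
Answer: 72123/1343 ≈ 53.703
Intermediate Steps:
n = -3085/1343 (n = -23*(-1/79) + 88*(-1/34) = 23/79 - 44/17 = -3085/1343 ≈ -2.2971)
h(S) = 2*S*(-22 + S) (h(S) = (2*S)*(-22 + S) = 2*S*(-22 + S))
h(16) + (248 + n) = 2*16*(-22 + 16) + (248 - 3085/1343) = 2*16*(-6) + 329979/1343 = -192 + 329979/1343 = 72123/1343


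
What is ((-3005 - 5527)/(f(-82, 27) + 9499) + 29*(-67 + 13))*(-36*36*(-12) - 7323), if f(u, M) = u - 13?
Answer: -30313981971/2351 ≈ -1.2894e+7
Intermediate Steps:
f(u, M) = -13 + u
((-3005 - 5527)/(f(-82, 27) + 9499) + 29*(-67 + 13))*(-36*36*(-12) - 7323) = ((-3005 - 5527)/((-13 - 82) + 9499) + 29*(-67 + 13))*(-36*36*(-12) - 7323) = (-8532/(-95 + 9499) + 29*(-54))*(-1296*(-12) - 7323) = (-8532/9404 - 1566)*(15552 - 7323) = (-8532*1/9404 - 1566)*8229 = (-2133/2351 - 1566)*8229 = -3683799/2351*8229 = -30313981971/2351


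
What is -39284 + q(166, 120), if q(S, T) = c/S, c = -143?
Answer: -6521287/166 ≈ -39285.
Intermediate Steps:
q(S, T) = -143/S
-39284 + q(166, 120) = -39284 - 143/166 = -6521287/166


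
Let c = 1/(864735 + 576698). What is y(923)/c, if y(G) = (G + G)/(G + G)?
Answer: 1441433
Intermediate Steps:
y(G) = 1 (y(G) = (2*G)/((2*G)) = (2*G)*(1/(2*G)) = 1)
c = 1/1441433 ≈ 6.9375e-7
y(923)/c = 1/(1/1441433) = 1*1441433 = 1441433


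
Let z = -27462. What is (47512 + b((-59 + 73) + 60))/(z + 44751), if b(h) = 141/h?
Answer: 3516029/1279386 ≈ 2.7482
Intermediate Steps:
(47512 + b((-59 + 73) + 60))/(z + 44751) = (47512 + 141/((-59 + 73) + 60))/(-27462 + 44751) = (47512 + 141/(14 + 60))/17289 = (47512 + 141/74)*(1/17289) = (3516029/74)*(1/17289) = 3516029/1279386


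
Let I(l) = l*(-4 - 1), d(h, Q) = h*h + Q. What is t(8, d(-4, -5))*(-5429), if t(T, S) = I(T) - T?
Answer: 260592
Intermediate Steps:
d(h, Q) = Q + h**2 (d(h, Q) = h**2 + Q = Q + h**2)
I(l) = -5*l (I(l) = l*(-5) = -5*l)
t(T, S) = -6*T (t(T, S) = -5*T - T = -6*T)
t(8, d(-4, -5))*(-5429) = -6*8*(-5429) = -48*(-5429) = 260592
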